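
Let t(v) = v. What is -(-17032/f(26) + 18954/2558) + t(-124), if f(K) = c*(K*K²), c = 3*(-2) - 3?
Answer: -3326030420/25289667 ≈ -131.52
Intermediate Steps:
c = -9 (c = -6 - 3 = -9)
f(K) = -9*K³ (f(K) = -9*K*K² = -9*K³)
-(-17032/f(26) + 18954/2558) + t(-124) = -(-17032/((-9*26³)) + 18954/2558) - 124 = -(-17032/((-9*17576)) + 18954*(1/2558)) - 124 = -(-17032/(-158184) + 9477/1279) - 124 = -(-17032*(-1/158184) + 9477/1279) - 124 = -(2129/19773 + 9477/1279) - 124 = -1*190111712/25289667 - 124 = -190111712/25289667 - 124 = -3326030420/25289667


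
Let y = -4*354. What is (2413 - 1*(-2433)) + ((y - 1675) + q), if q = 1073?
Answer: 2828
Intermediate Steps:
y = -1416
(2413 - 1*(-2433)) + ((y - 1675) + q) = (2413 - 1*(-2433)) + ((-1416 - 1675) + 1073) = (2413 + 2433) + (-3091 + 1073) = 4846 - 2018 = 2828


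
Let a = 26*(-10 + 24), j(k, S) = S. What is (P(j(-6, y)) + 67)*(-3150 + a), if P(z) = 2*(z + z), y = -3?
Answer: -153230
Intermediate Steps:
P(z) = 4*z (P(z) = 2*(2*z) = 4*z)
a = 364 (a = 26*14 = 364)
(P(j(-6, y)) + 67)*(-3150 + a) = (4*(-3) + 67)*(-3150 + 364) = (-12 + 67)*(-2786) = 55*(-2786) = -153230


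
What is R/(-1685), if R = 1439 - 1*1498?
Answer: 59/1685 ≈ 0.035015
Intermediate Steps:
R = -59 (R = 1439 - 1498 = -59)
R/(-1685) = -59/(-1685) = -59*(-1/1685) = 59/1685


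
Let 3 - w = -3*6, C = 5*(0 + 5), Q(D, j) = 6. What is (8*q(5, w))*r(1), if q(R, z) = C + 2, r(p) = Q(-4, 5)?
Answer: 1296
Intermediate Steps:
r(p) = 6
C = 25 (C = 5*5 = 25)
w = 21 (w = 3 - (-1)*3*6 = 3 - (-1)*18 = 3 - 1*(-18) = 3 + 18 = 21)
q(R, z) = 27 (q(R, z) = 25 + 2 = 27)
(8*q(5, w))*r(1) = (8*27)*6 = 216*6 = 1296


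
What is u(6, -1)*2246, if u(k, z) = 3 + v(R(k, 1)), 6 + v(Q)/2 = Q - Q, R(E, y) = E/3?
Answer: -20214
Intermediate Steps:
R(E, y) = E/3 (R(E, y) = E*(⅓) = E/3)
v(Q) = -12 (v(Q) = -12 + 2*(Q - Q) = -12 + 2*0 = -12 + 0 = -12)
u(k, z) = -9 (u(k, z) = 3 - 12 = -9)
u(6, -1)*2246 = -9*2246 = -20214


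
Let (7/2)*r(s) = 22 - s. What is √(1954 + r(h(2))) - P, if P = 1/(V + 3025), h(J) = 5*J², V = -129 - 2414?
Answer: -1/482 + √95774/7 ≈ 44.208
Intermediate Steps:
V = -2543
r(s) = 44/7 - 2*s/7 (r(s) = 2*(22 - s)/7 = 44/7 - 2*s/7)
P = 1/482 (P = 1/(-2543 + 3025) = 1/482 ≈ 0.0020747)
√(1954 + r(h(2))) - P = √(1954 + (44/7 - 10*2²/7)) - 1*1/482 = √(1954 + (44/7 - 10*4/7)) - 1/482 = √(1954 + (44/7 - 2/7*20)) - 1/482 = √(1954 + (44/7 - 40/7)) - 1/482 = √(1954 + 4/7) - 1/482 = √(13682/7) - 1/482 = √95774/7 - 1/482 = -1/482 + √95774/7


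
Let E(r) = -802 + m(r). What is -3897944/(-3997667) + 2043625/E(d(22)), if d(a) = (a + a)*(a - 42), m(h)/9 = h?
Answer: -8135734355307/34867651574 ≈ -233.33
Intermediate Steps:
m(h) = 9*h
d(a) = 2*a*(-42 + a) (d(a) = (2*a)*(-42 + a) = 2*a*(-42 + a))
E(r) = -802 + 9*r
-3897944/(-3997667) + 2043625/E(d(22)) = -3897944/(-3997667) + 2043625/(-802 + 9*(2*22*(-42 + 22))) = -3897944*(-1/3997667) + 2043625/(-802 + 9*(2*22*(-20))) = 3897944/3997667 + 2043625/(-802 + 9*(-880)) = 3897944/3997667 + 2043625/(-802 - 7920) = 3897944/3997667 + 2043625/(-8722) = 3897944/3997667 + 2043625*(-1/8722) = 3897944/3997667 - 2043625/8722 = -8135734355307/34867651574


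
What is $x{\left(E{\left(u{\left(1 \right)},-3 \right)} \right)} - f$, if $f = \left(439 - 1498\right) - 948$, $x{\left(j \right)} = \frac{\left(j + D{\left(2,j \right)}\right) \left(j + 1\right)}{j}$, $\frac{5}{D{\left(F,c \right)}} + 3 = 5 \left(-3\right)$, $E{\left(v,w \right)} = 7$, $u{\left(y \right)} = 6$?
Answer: $\frac{126925}{63} \approx 2014.7$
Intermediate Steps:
$D{\left(F,c \right)} = - \frac{5}{18}$ ($D{\left(F,c \right)} = \frac{5}{-3 + 5 \left(-3\right)} = \frac{5}{-3 - 15} = \frac{5}{-18} = 5 \left(- \frac{1}{18}\right) = - \frac{5}{18}$)
$x{\left(j \right)} = \frac{\left(1 + j\right) \left(- \frac{5}{18} + j\right)}{j}$ ($x{\left(j \right)} = \frac{\left(j - \frac{5}{18}\right) \left(j + 1\right)}{j} = \frac{\left(- \frac{5}{18} + j\right) \left(1 + j\right)}{j} = \frac{\left(1 + j\right) \left(- \frac{5}{18} + j\right)}{j}$)
$f = -2007$ ($f = -1059 - 948 = -2007$)
$x{\left(E{\left(u{\left(1 \right)},-3 \right)} \right)} - f = \left(\frac{13}{18} + 7 - \frac{5}{18 \cdot 7}\right) - -2007 = \left(\frac{13}{18} + 7 - \frac{5}{126}\right) + 2007 = \frac{484}{63} + 2007 = \frac{126925}{63}$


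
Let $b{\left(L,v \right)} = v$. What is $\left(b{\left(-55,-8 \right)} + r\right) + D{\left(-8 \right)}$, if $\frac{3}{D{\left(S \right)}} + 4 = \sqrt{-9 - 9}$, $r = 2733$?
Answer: $\frac{46319}{17} - \frac{9 i \sqrt{2}}{34} \approx 2724.6 - 0.37435 i$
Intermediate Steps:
$D{\left(S \right)} = \frac{3}{-4 + 3 i \sqrt{2}}$ ($D{\left(S \right)} = \frac{3}{-4 + \sqrt{-9 - 9}} = \frac{3}{-4 + \sqrt{-18}} = \frac{3}{-4 + 3 i \sqrt{2}}$)
$\left(b{\left(-55,-8 \right)} + r\right) + D{\left(-8 \right)} = \left(-8 + 2733\right) - \left(\frac{6}{17} + \frac{9 i \sqrt{2}}{34}\right) = 2725 - \left(\frac{6}{17} + \frac{9 i \sqrt{2}}{34}\right) = \frac{46319}{17} - \frac{9 i \sqrt{2}}{34}$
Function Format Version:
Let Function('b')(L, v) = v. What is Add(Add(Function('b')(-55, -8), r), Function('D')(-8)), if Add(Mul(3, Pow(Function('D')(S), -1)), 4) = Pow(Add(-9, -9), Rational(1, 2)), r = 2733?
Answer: Add(Rational(46319, 17), Mul(Rational(-9, 34), I, Pow(2, Rational(1, 2)))) ≈ Add(2724.6, Mul(-0.37435, I))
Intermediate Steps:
Function('D')(S) = Mul(3, Pow(Add(-4, Mul(3, I, Pow(2, Rational(1, 2)))), -1)) (Function('D')(S) = Mul(3, Pow(Add(-4, Pow(Add(-9, -9), Rational(1, 2))), -1)) = Mul(3, Pow(Add(-4, Pow(-18, Rational(1, 2))), -1)) = Mul(3, Pow(Add(-4, Mul(3, I, Pow(2, Rational(1, 2)))), -1)))
Add(Add(Function('b')(-55, -8), r), Function('D')(-8)) = Add(Add(-8, 2733), Add(Rational(-6, 17), Mul(Rational(-9, 34), I, Pow(2, Rational(1, 2))))) = Add(2725, Add(Rational(-6, 17), Mul(Rational(-9, 34), I, Pow(2, Rational(1, 2))))) = Add(Rational(46319, 17), Mul(Rational(-9, 34), I, Pow(2, Rational(1, 2))))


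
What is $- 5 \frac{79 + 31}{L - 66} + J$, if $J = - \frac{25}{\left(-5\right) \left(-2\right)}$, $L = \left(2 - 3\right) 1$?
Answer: $\frac{765}{134} \approx 5.709$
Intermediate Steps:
$L = -1$ ($L = \left(-1\right) 1 = -1$)
$J = - \frac{5}{2}$ ($J = - \frac{25}{10} = \left(-25\right) \frac{1}{10} = - \frac{5}{2} \approx -2.5$)
$- 5 \frac{79 + 31}{L - 66} + J = - 5 \frac{79 + 31}{-1 - 66} - \frac{5}{2} = - 5 \frac{110}{-67} - \frac{5}{2} = - 5 \cdot 110 \left(- \frac{1}{67}\right) - \frac{5}{2} = \left(-5\right) \left(- \frac{110}{67}\right) - \frac{5}{2} = \frac{550}{67} - \frac{5}{2} = \frac{765}{134}$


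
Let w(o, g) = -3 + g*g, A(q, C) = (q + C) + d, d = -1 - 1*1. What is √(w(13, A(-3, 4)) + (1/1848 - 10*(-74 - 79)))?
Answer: √1304570190/924 ≈ 39.090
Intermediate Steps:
d = -2 (d = -1 - 1 = -2)
A(q, C) = -2 + C + q (A(q, C) = (q + C) - 2 = (C + q) - 2 = -2 + C + q)
w(o, g) = -3 + g²
√(w(13, A(-3, 4)) + (1/1848 - 10*(-74 - 79))) = √((-3 + (-2 + 4 - 3)²) + (1/1848 - 10*(-74 - 79))) = √((-3 + (-1)²) + (1/1848 - 10*(-153))) = √((-3 + 1) + (1/1848 + 1530)) = √(-2 + 2827441/1848) = √(2823745/1848) = √1304570190/924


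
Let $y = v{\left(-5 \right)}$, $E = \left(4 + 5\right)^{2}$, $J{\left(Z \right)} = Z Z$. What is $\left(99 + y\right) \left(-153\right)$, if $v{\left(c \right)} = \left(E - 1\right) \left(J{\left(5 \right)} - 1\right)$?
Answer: $-308907$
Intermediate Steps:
$J{\left(Z \right)} = Z^{2}$
$E = 81$ ($E = 9^{2} = 81$)
$v{\left(c \right)} = 1920$ ($v{\left(c \right)} = \left(81 - 1\right) \left(5^{2} - 1\right) = 80 \left(25 - 1\right) = 80 \cdot 24 = 1920$)
$y = 1920$
$\left(99 + y\right) \left(-153\right) = \left(99 + 1920\right) \left(-153\right) = 2019 \left(-153\right) = -308907$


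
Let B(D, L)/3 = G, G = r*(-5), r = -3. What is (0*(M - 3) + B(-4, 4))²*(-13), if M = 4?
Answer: -26325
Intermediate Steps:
G = 15 (G = -3*(-5) = 15)
B(D, L) = 45 (B(D, L) = 3*15 = 45)
(0*(M - 3) + B(-4, 4))²*(-13) = (0*(4 - 3) + 45)²*(-13) = (0*1 + 45)²*(-13) = (0 + 45)²*(-13) = 45²*(-13) = 2025*(-13) = -26325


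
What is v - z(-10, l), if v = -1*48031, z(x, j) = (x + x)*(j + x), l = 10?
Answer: -48031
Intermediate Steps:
z(x, j) = 2*x*(j + x) (z(x, j) = (2*x)*(j + x) = 2*x*(j + x))
v = -48031
v - z(-10, l) = -48031 - 2*(-10)*(10 - 10) = -48031 - 2*(-10)*0 = -48031 - 1*0 = -48031 + 0 = -48031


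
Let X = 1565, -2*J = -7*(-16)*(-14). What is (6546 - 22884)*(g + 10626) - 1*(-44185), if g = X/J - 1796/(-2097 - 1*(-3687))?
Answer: -2575891016147/14840 ≈ -1.7358e+8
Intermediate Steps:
J = 784 (J = -(-7*(-16))*(-14)/2 = -56*(-14) = -½*(-1568) = 784)
g = 540143/623280 (g = 1565/784 - 1796/(-2097 - 1*(-3687)) = 1565*(1/784) - 1796/(-2097 + 3687) = 1565/784 - 1796/1590 = 1565/784 - 1796*1/1590 = 1565/784 - 898/795 = 540143/623280 ≈ 0.86661)
(6546 - 22884)*(g + 10626) - 1*(-44185) = (6546 - 22884)*(540143/623280 + 10626) - 1*(-44185) = -16338*6623513423/623280 + 44185 = -2576546721547/14840 + 44185 = -2575891016147/14840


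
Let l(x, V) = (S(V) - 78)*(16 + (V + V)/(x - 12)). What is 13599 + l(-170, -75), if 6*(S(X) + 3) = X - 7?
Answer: 3277723/273 ≈ 12006.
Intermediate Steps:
S(X) = -25/6 + X/6 (S(X) = -3 + (X - 7)/6 = -3 + (-7 + X)/6 = -3 + (-7/6 + X/6) = -25/6 + X/6)
l(x, V) = (16 + 2*V/(-12 + x))*(-493/6 + V/6) (l(x, V) = ((-25/6 + V/6) - 78)*(16 + (V + V)/(x - 12)) = (-493/6 + V/6)*(16 + (2*V)/(-12 + x)) = (-493/6 + V/6)*(16 + 2*V/(-12 + x)) = (16 + 2*V/(-12 + x))*(-493/6 + V/6))
13599 + l(-170, -75) = 13599 + (47328 + (-75)² - 3944*(-170) - 589*(-75) + 8*(-75)*(-170))/(3*(-12 - 170)) = 13599 + (⅓)*(47328 + 5625 + 670480 + 44175 + 102000)/(-182) = 13599 + (⅓)*(-1/182)*869608 = 13599 - 434804/273 = 3277723/273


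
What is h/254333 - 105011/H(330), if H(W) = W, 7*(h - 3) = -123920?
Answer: -186995225311/587509230 ≈ -318.28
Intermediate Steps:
h = -123899/7 (h = 3 + (1/7)*(-123920) = 3 - 123920/7 = -123899/7 ≈ -17700.)
h/254333 - 105011/H(330) = -123899/7/254333 - 105011/330 = -123899/7*1/254333 - 105011*1/330 = -123899/1780331 - 105011/330 = -186995225311/587509230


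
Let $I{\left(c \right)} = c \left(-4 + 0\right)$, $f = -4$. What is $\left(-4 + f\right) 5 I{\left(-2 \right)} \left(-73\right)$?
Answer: $23360$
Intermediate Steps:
$I{\left(c \right)} = - 4 c$ ($I{\left(c \right)} = c \left(-4\right) = - 4 c$)
$\left(-4 + f\right) 5 I{\left(-2 \right)} \left(-73\right) = \left(-4 - 4\right) 5 \left(\left(-4\right) \left(-2\right)\right) \left(-73\right) = \left(-8\right) 5 \cdot 8 \left(-73\right) = \left(-40\right) 8 \left(-73\right) = \left(-320\right) \left(-73\right) = 23360$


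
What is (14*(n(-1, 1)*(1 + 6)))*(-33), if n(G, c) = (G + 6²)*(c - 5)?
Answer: 452760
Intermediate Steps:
n(G, c) = (-5 + c)*(36 + G) (n(G, c) = (G + 36)*(-5 + c) = (36 + G)*(-5 + c) = (-5 + c)*(36 + G))
(14*(n(-1, 1)*(1 + 6)))*(-33) = (14*((-180 - 5*(-1) + 36*1 - 1*1)*(1 + 6)))*(-33) = (14*((-180 + 5 + 36 - 1)*7))*(-33) = (14*(-140*7))*(-33) = (14*(-980))*(-33) = -13720*(-33) = 452760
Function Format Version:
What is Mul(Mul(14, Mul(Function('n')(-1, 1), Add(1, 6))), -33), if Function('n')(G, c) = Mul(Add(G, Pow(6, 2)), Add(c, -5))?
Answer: 452760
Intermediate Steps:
Function('n')(G, c) = Mul(Add(-5, c), Add(36, G)) (Function('n')(G, c) = Mul(Add(G, 36), Add(-5, c)) = Mul(Add(36, G), Add(-5, c)) = Mul(Add(-5, c), Add(36, G)))
Mul(Mul(14, Mul(Function('n')(-1, 1), Add(1, 6))), -33) = Mul(Mul(14, Mul(Add(-180, Mul(-5, -1), Mul(36, 1), Mul(-1, 1)), Add(1, 6))), -33) = Mul(Mul(14, Mul(Add(-180, 5, 36, -1), 7)), -33) = Mul(Mul(14, Mul(-140, 7)), -33) = Mul(Mul(14, -980), -33) = Mul(-13720, -33) = 452760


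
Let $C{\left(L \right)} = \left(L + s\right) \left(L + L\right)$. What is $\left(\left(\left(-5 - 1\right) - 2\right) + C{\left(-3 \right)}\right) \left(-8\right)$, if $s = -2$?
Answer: $-176$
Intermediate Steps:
$C{\left(L \right)} = 2 L \left(-2 + L\right)$ ($C{\left(L \right)} = \left(L - 2\right) \left(L + L\right) = \left(-2 + L\right) 2 L = 2 L \left(-2 + L\right)$)
$\left(\left(\left(-5 - 1\right) - 2\right) + C{\left(-3 \right)}\right) \left(-8\right) = \left(\left(\left(-5 - 1\right) - 2\right) + 2 \left(-3\right) \left(-2 - 3\right)\right) \left(-8\right) = \left(\left(-6 - 2\right) + 2 \left(-3\right) \left(-5\right)\right) \left(-8\right) = \left(-8 + 30\right) \left(-8\right) = 22 \left(-8\right) = -176$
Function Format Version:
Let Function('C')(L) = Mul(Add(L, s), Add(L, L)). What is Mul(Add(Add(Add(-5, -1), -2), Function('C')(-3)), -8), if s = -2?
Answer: -176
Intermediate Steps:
Function('C')(L) = Mul(2, L, Add(-2, L)) (Function('C')(L) = Mul(Add(L, -2), Add(L, L)) = Mul(Add(-2, L), Mul(2, L)) = Mul(2, L, Add(-2, L)))
Mul(Add(Add(Add(-5, -1), -2), Function('C')(-3)), -8) = Mul(Add(Add(Add(-5, -1), -2), Mul(2, -3, Add(-2, -3))), -8) = Mul(Add(Add(-6, -2), Mul(2, -3, -5)), -8) = Mul(Add(-8, 30), -8) = Mul(22, -8) = -176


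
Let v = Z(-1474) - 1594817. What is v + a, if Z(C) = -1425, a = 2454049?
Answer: 857807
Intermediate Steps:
v = -1596242 (v = -1425 - 1594817 = -1596242)
v + a = -1596242 + 2454049 = 857807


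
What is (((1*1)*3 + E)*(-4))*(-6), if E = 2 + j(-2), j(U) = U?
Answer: 72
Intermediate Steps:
E = 0 (E = 2 - 2 = 0)
(((1*1)*3 + E)*(-4))*(-6) = (((1*1)*3 + 0)*(-4))*(-6) = ((1*3 + 0)*(-4))*(-6) = ((3 + 0)*(-4))*(-6) = (3*(-4))*(-6) = -12*(-6) = 72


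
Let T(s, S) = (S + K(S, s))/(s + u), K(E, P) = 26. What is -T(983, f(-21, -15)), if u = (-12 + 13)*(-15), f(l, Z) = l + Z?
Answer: 5/484 ≈ 0.010331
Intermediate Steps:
f(l, Z) = Z + l
u = -15 (u = 1*(-15) = -15)
T(s, S) = (26 + S)/(-15 + s) (T(s, S) = (S + 26)/(s - 15) = (26 + S)/(-15 + s))
-T(983, f(-21, -15)) = -(26 + (-15 - 21))/(-15 + 983) = -(26 - 36)/968 = -(-10)/968 = -1*(-5/484) = 5/484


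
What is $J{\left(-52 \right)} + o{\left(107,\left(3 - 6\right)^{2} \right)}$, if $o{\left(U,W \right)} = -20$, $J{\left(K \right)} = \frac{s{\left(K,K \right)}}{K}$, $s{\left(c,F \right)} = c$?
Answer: $-19$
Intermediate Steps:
$J{\left(K \right)} = 1$ ($J{\left(K \right)} = \frac{K}{K} = 1$)
$J{\left(-52 \right)} + o{\left(107,\left(3 - 6\right)^{2} \right)} = 1 - 20 = -19$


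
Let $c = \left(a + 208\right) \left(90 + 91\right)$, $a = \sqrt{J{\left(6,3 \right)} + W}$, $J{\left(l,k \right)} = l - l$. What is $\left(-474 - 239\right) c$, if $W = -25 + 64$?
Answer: $-26843024 - 129053 \sqrt{39} \approx -2.7649 \cdot 10^{7}$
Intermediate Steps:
$W = 39$
$J{\left(l,k \right)} = 0$
$a = \sqrt{39}$ ($a = \sqrt{0 + 39} = \sqrt{39} \approx 6.245$)
$c = 37648 + 181 \sqrt{39}$ ($c = \left(\sqrt{39} + 208\right) \left(90 + 91\right) = \left(208 + \sqrt{39}\right) 181 = 37648 + 181 \sqrt{39} \approx 38778.0$)
$\left(-474 - 239\right) c = \left(-474 - 239\right) \left(37648 + 181 \sqrt{39}\right) = - 713 \left(37648 + 181 \sqrt{39}\right) = -26843024 - 129053 \sqrt{39}$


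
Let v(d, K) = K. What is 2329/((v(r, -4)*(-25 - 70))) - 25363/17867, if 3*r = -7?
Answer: 31974303/6789460 ≈ 4.7094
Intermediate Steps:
r = -7/3 (r = (⅓)*(-7) = -7/3 ≈ -2.3333)
2329/((v(r, -4)*(-25 - 70))) - 25363/17867 = 2329/((-4*(-25 - 70))) - 25363/17867 = 2329/((-4*(-95))) - 25363*1/17867 = 2329/380 - 25363/17867 = 31974303/6789460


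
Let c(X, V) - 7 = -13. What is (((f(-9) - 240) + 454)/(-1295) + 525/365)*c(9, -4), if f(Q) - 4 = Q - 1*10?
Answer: -728688/94535 ≈ -7.7081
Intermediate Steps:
c(X, V) = -6 (c(X, V) = 7 - 13 = -6)
f(Q) = -6 + Q (f(Q) = 4 + (Q - 1*10) = 4 + (Q - 10) = 4 + (-10 + Q) = -6 + Q)
(((f(-9) - 240) + 454)/(-1295) + 525/365)*c(9, -4) = ((((-6 - 9) - 240) + 454)/(-1295) + 525/365)*(-6) = (((-15 - 240) + 454)*(-1/1295) + 525*(1/365))*(-6) = ((-255 + 454)*(-1/1295) + 105/73)*(-6) = (199*(-1/1295) + 105/73)*(-6) = (-199/1295 + 105/73)*(-6) = (121448/94535)*(-6) = -728688/94535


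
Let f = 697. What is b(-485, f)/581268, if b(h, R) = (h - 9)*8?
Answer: -988/145317 ≈ -0.0067989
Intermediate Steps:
b(h, R) = -72 + 8*h (b(h, R) = (-9 + h)*8 = -72 + 8*h)
b(-485, f)/581268 = (-72 + 8*(-485))/581268 = (-72 - 3880)*(1/581268) = -3952*1/581268 = -988/145317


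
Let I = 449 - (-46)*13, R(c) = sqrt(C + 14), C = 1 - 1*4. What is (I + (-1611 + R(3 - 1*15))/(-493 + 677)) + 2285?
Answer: 611477/184 + sqrt(11)/184 ≈ 3323.3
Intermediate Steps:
C = -3 (C = 1 - 4 = -3)
R(c) = sqrt(11) (R(c) = sqrt(-3 + 14) = sqrt(11))
I = 1047 (I = 449 - 1*(-598) = 449 + 598 = 1047)
(I + (-1611 + R(3 - 1*15))/(-493 + 677)) + 2285 = (1047 + (-1611 + sqrt(11))/(-493 + 677)) + 2285 = (1047 + (-1611 + sqrt(11))/184) + 2285 = (1047 + (-1611 + sqrt(11))*(1/184)) + 2285 = (1047 + (-1611/184 + sqrt(11)/184)) + 2285 = (191037/184 + sqrt(11)/184) + 2285 = 611477/184 + sqrt(11)/184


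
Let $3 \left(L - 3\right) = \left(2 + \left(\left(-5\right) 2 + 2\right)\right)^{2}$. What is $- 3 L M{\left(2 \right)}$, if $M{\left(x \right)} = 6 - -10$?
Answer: $-720$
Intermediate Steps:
$L = 15$ ($L = 3 + \frac{\left(2 + \left(\left(-5\right) 2 + 2\right)\right)^{2}}{3} = 3 + \frac{\left(2 + \left(-10 + 2\right)\right)^{2}}{3} = 3 + \frac{\left(2 - 8\right)^{2}}{3} = 3 + \frac{\left(-6\right)^{2}}{3} = 3 + \frac{1}{3} \cdot 36 = 3 + 12 = 15$)
$M{\left(x \right)} = 16$ ($M{\left(x \right)} = 6 + 10 = 16$)
$- 3 L M{\left(2 \right)} = \left(-3\right) 15 \cdot 16 = \left(-45\right) 16 = -720$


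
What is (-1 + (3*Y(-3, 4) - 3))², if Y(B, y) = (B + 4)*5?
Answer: 121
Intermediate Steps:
Y(B, y) = 20 + 5*B (Y(B, y) = (4 + B)*5 = 20 + 5*B)
(-1 + (3*Y(-3, 4) - 3))² = (-1 + (3*(20 + 5*(-3)) - 3))² = (-1 + (3*(20 - 15) - 3))² = (-1 + (3*5 - 3))² = (-1 + (15 - 3))² = (-1 + 12)² = 11² = 121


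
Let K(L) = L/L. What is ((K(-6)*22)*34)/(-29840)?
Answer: -187/7460 ≈ -0.025067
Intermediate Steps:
K(L) = 1
((K(-6)*22)*34)/(-29840) = ((1*22)*34)/(-29840) = (22*34)*(-1/29840) = 748*(-1/29840) = -187/7460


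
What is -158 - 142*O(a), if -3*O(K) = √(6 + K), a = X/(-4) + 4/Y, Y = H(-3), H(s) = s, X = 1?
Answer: -158 + 71*√159/9 ≈ -58.525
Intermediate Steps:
Y = -3
a = -19/12 (a = 1/(-4) + 4/(-3) = 1*(-¼) + 4*(-⅓) = -¼ - 4/3 = -19/12 ≈ -1.5833)
O(K) = -√(6 + K)/3
-158 - 142*O(a) = -158 - (-142)*√(6 - 19/12)/3 = -158 - (-142)*√(53/12)/3 = -158 - (-142)*√159/6/3 = -158 - (-71)*√159/9 = -158 + 71*√159/9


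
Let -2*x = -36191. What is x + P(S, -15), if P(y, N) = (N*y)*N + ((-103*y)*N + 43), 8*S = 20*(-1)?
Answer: 27427/2 ≈ 13714.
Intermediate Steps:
S = -5/2 (S = (20*(-1))/8 = (⅛)*(-20) = -5/2 ≈ -2.5000)
x = 36191/2 (x = -½*(-36191) = 36191/2 ≈ 18096.)
P(y, N) = 43 + y*N² - 103*N*y (P(y, N) = y*N² + (-103*N*y + 43) = y*N² + (43 - 103*N*y) = 43 + y*N² - 103*N*y)
x + P(S, -15) = 36191/2 + (43 - 5/2*(-15)² - 103*(-15)*(-5/2)) = 36191/2 + (43 - 5/2*225 - 7725/2) = 36191/2 + (43 - 1125/2 - 7725/2) = 36191/2 - 4382 = 27427/2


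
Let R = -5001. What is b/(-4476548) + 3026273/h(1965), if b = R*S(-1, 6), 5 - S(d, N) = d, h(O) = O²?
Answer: 6831558131477/8642479525650 ≈ 0.79046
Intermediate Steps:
S(d, N) = 5 - d
b = -30006 (b = -5001*(5 - 1*(-1)) = -5001*(5 + 1) = -5001*6 = -30006)
b/(-4476548) + 3026273/h(1965) = -30006/(-4476548) + 3026273/(1965²) = -30006*(-1/4476548) + 3026273/3861225 = 15003/2238274 + 3026273*(1/3861225) = 15003/2238274 + 3026273/3861225 = 6831558131477/8642479525650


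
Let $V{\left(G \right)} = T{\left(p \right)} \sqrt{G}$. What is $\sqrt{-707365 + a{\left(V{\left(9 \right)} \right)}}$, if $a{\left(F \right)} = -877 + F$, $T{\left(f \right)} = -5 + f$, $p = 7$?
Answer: $2 i \sqrt{177059} \approx 841.57 i$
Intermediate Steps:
$V{\left(G \right)} = 2 \sqrt{G}$ ($V{\left(G \right)} = \left(-5 + 7\right) \sqrt{G} = 2 \sqrt{G}$)
$\sqrt{-707365 + a{\left(V{\left(9 \right)} \right)}} = \sqrt{-707365 - \left(877 - 2 \sqrt{9}\right)} = \sqrt{-707365 + \left(-877 + 2 \cdot 3\right)} = \sqrt{-707365 + \left(-877 + 6\right)} = \sqrt{-707365 - 871} = \sqrt{-708236} = 2 i \sqrt{177059}$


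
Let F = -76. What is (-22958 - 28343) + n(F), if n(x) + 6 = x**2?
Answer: -45531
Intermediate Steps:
n(x) = -6 + x**2
(-22958 - 28343) + n(F) = (-22958 - 28343) + (-6 + (-76)**2) = -51301 + (-6 + 5776) = -51301 + 5770 = -45531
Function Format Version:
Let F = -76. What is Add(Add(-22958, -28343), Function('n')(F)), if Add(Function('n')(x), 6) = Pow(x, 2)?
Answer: -45531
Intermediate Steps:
Function('n')(x) = Add(-6, Pow(x, 2))
Add(Add(-22958, -28343), Function('n')(F)) = Add(Add(-22958, -28343), Add(-6, Pow(-76, 2))) = Add(-51301, Add(-6, 5776)) = Add(-51301, 5770) = -45531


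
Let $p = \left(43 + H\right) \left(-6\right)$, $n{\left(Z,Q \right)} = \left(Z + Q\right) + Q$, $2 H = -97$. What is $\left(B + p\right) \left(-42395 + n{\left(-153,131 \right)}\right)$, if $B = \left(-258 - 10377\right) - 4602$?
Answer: $642916344$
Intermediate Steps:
$H = - \frac{97}{2}$ ($H = \frac{1}{2} \left(-97\right) = - \frac{97}{2} \approx -48.5$)
$n{\left(Z,Q \right)} = Z + 2 Q$ ($n{\left(Z,Q \right)} = \left(Q + Z\right) + Q = Z + 2 Q$)
$p = 33$ ($p = \left(43 - \frac{97}{2}\right) \left(-6\right) = \left(- \frac{11}{2}\right) \left(-6\right) = 33$)
$B = -15237$ ($B = -10635 - 4602 = -15237$)
$\left(B + p\right) \left(-42395 + n{\left(-153,131 \right)}\right) = \left(-15237 + 33\right) \left(-42395 + \left(-153 + 2 \cdot 131\right)\right) = - 15204 \left(-42395 + \left(-153 + 262\right)\right) = - 15204 \left(-42395 + 109\right) = \left(-15204\right) \left(-42286\right) = 642916344$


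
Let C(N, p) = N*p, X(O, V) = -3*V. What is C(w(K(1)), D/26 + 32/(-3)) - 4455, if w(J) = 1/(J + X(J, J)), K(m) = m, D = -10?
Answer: -347059/78 ≈ -4449.5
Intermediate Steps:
w(J) = -1/(2*J) (w(J) = 1/(J - 3*J) = 1/(-2*J) = -1/(2*J))
C(w(K(1)), D/26 + 32/(-3)) - 4455 = (-1/2/1)*(-10/26 + 32/(-3)) - 4455 = (-1/2*1)*(-10*1/26 + 32*(-1/3)) - 4455 = -(-5/13 - 32/3)/2 - 4455 = -1/2*(-431/39) - 4455 = 431/78 - 4455 = -347059/78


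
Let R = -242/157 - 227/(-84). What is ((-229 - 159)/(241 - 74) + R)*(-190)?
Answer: 243200665/1101198 ≈ 220.85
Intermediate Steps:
R = 15311/13188 (R = -242*1/157 - 227*(-1/84) = -242/157 + 227/84 = 15311/13188 ≈ 1.1610)
((-229 - 159)/(241 - 74) + R)*(-190) = ((-229 - 159)/(241 - 74) + 15311/13188)*(-190) = (-388/167 + 15311/13188)*(-190) = -2560007/2202396*(-190) = 243200665/1101198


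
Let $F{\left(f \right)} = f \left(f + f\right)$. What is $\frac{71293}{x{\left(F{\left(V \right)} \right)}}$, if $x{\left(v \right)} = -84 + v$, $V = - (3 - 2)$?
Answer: $- \frac{71293}{82} \approx -869.43$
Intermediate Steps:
$V = -1$ ($V = \left(-1\right) 1 = -1$)
$F{\left(f \right)} = 2 f^{2}$ ($F{\left(f \right)} = f 2 f = 2 f^{2}$)
$\frac{71293}{x{\left(F{\left(V \right)} \right)}} = \frac{71293}{-84 + 2 \left(-1\right)^{2}} = \frac{71293}{-84 + 2 \cdot 1} = \frac{71293}{-84 + 2} = \frac{71293}{-82} = 71293 \left(- \frac{1}{82}\right) = - \frac{71293}{82}$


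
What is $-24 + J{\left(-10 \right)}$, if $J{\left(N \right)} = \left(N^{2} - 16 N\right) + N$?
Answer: $226$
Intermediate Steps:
$J{\left(N \right)} = N^{2} - 15 N$
$-24 + J{\left(-10 \right)} = -24 - 10 \left(-15 - 10\right) = -24 - -250 = -24 + 250 = 226$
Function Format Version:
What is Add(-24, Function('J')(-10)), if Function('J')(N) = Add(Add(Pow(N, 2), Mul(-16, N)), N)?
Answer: 226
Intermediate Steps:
Function('J')(N) = Add(Pow(N, 2), Mul(-15, N))
Add(-24, Function('J')(-10)) = Add(-24, Mul(-10, Add(-15, -10))) = Add(-24, Mul(-10, -25)) = Add(-24, 250) = 226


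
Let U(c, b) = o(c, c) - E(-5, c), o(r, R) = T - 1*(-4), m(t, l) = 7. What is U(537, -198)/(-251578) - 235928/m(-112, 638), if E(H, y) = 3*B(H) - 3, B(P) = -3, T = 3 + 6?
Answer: -8479184937/251578 ≈ -33704.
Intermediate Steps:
T = 9
E(H, y) = -12 (E(H, y) = 3*(-3) - 3 = -9 - 3 = -12)
o(r, R) = 13 (o(r, R) = 9 - 1*(-4) = 9 + 4 = 13)
U(c, b) = 25 (U(c, b) = 13 - 1*(-12) = 13 + 12 = 25)
U(537, -198)/(-251578) - 235928/m(-112, 638) = 25/(-251578) - 235928/7 = 25*(-1/251578) - 235928*⅐ = -25/251578 - 33704 = -8479184937/251578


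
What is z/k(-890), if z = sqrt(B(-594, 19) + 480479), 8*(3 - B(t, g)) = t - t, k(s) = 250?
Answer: sqrt(480482)/250 ≈ 2.7727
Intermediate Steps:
B(t, g) = 3 (B(t, g) = 3 - (t - t)/8 = 3 - 1/8*0 = 3 + 0 = 3)
z = sqrt(480482) (z = sqrt(3 + 480479) = sqrt(480482) ≈ 693.17)
z/k(-890) = sqrt(480482)/250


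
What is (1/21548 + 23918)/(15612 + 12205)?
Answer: 515385065/599400716 ≈ 0.85983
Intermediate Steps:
(1/21548 + 23918)/(15612 + 12205) = (1/21548 + 23918)/27817 = (515385065/21548)*(1/27817) = 515385065/599400716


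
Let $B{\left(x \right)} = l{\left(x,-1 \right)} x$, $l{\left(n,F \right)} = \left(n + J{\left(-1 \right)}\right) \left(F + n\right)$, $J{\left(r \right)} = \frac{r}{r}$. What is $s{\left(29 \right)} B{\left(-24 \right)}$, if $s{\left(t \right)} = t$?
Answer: $-400200$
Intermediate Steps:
$J{\left(r \right)} = 1$
$l{\left(n,F \right)} = \left(1 + n\right) \left(F + n\right)$ ($l{\left(n,F \right)} = \left(n + 1\right) \left(F + n\right) = \left(1 + n\right) \left(F + n\right)$)
$B{\left(x \right)} = x \left(-1 + x^{2}\right)$ ($B{\left(x \right)} = \left(-1 + x + x^{2} - x\right) x = \left(-1 + x^{2}\right) x = x \left(-1 + x^{2}\right)$)
$s{\left(29 \right)} B{\left(-24 \right)} = 29 \left(\left(-24\right)^{3} - -24\right) = 29 \left(-13824 + 24\right) = 29 \left(-13800\right) = -400200$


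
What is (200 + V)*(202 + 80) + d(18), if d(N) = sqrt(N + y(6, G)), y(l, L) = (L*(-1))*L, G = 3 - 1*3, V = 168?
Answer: 103776 + 3*sqrt(2) ≈ 1.0378e+5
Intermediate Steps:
G = 0 (G = 3 - 3 = 0)
y(l, L) = -L**2 (y(l, L) = (-L)*L = -L**2)
d(N) = sqrt(N) (d(N) = sqrt(N - 1*0**2) = sqrt(N - 1*0) = sqrt(N + 0) = sqrt(N))
(200 + V)*(202 + 80) + d(18) = (200 + 168)*(202 + 80) + sqrt(18) = 368*282 + 3*sqrt(2) = 103776 + 3*sqrt(2)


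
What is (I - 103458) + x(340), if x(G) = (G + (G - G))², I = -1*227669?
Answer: -215527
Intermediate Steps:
I = -227669
x(G) = G² (x(G) = (G + 0)² = G²)
(I - 103458) + x(340) = (-227669 - 103458) + 340² = -331127 + 115600 = -215527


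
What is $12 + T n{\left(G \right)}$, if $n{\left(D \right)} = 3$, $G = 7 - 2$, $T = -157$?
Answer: $-459$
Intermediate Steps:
$G = 5$
$12 + T n{\left(G \right)} = 12 - 471 = -459$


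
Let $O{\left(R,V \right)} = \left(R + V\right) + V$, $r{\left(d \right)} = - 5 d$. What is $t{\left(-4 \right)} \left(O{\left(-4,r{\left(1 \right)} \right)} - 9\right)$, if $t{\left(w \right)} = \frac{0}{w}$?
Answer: $0$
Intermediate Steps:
$O{\left(R,V \right)} = R + 2 V$
$t{\left(w \right)} = 0$
$t{\left(-4 \right)} \left(O{\left(-4,r{\left(1 \right)} \right)} - 9\right) = 0 \left(\left(-4 + 2 \left(\left(-5\right) 1\right)\right) - 9\right) = 0 \left(\left(-4 + 2 \left(-5\right)\right) - 9\right) = 0 \left(\left(-4 - 10\right) - 9\right) = 0 \left(-14 - 9\right) = 0 \left(-23\right) = 0$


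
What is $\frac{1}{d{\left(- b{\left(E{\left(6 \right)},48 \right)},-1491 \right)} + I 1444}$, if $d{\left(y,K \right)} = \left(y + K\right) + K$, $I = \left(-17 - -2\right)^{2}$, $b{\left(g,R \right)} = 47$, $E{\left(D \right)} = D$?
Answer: $\frac{1}{321871} \approx 3.1068 \cdot 10^{-6}$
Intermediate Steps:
$I = 225$ ($I = \left(-17 + \left(-6 + 8\right)\right)^{2} = \left(-17 + 2\right)^{2} = \left(-15\right)^{2} = 225$)
$d{\left(y,K \right)} = y + 2 K$ ($d{\left(y,K \right)} = \left(K + y\right) + K = y + 2 K$)
$\frac{1}{d{\left(- b{\left(E{\left(6 \right)},48 \right)},-1491 \right)} + I 1444} = \frac{1}{\left(\left(-1\right) 47 + 2 \left(-1491\right)\right) + 225 \cdot 1444} = \frac{1}{\left(-47 - 2982\right) + 324900} = \frac{1}{-3029 + 324900} = \frac{1}{321871}$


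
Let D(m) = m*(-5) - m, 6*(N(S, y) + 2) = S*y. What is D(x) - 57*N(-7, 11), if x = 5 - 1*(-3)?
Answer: 1595/2 ≈ 797.50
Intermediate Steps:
N(S, y) = -2 + S*y/6 (N(S, y) = -2 + (S*y)/6 = -2 + S*y/6)
x = 8 (x = 5 + 3 = 8)
D(m) = -6*m (D(m) = -5*m - m = -6*m)
D(x) - 57*N(-7, 11) = -6*8 - 57*(-2 + (⅙)*(-7)*11) = -48 - 57*(-2 - 77/6) = -48 - 57*(-89/6) = -48 + 1691/2 = 1595/2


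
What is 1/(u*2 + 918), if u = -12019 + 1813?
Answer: -1/19494 ≈ -5.1298e-5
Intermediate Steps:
u = -10206
1/(u*2 + 918) = 1/(-10206*2 + 918) = 1/(-20412 + 918) = 1/(-19494) = -1/19494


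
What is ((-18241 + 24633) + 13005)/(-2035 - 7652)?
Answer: -19397/9687 ≈ -2.0024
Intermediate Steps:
((-18241 + 24633) + 13005)/(-2035 - 7652) = (6392 + 13005)/(-9687) = 19397*(-1/9687) = -19397/9687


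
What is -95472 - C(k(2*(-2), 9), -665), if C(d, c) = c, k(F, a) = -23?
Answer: -94807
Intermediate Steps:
-95472 - C(k(2*(-2), 9), -665) = -95472 - 1*(-665) = -95472 + 665 = -94807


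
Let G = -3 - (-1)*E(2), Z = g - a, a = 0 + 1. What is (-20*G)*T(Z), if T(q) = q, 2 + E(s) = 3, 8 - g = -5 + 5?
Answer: 280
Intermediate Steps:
g = 8 (g = 8 - (-5 + 5) = 8 - 1*0 = 8 + 0 = 8)
a = 1
E(s) = 1 (E(s) = -2 + 3 = 1)
Z = 7 (Z = 8 - 1*1 = 8 - 1 = 7)
G = -2 (G = -3 - (-1) = -3 - 1*(-1) = -3 + 1 = -2)
(-20*G)*T(Z) = -20*(-2)*7 = 40*7 = 280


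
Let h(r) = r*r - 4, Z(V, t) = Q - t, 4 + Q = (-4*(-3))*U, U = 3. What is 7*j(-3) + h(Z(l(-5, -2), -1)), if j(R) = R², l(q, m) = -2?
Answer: 1148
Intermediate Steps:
Q = 32 (Q = -4 - 4*(-3)*3 = -4 + 12*3 = -4 + 36 = 32)
Z(V, t) = 32 - t
h(r) = -4 + r² (h(r) = r² - 4 = -4 + r²)
7*j(-3) + h(Z(l(-5, -2), -1)) = 7*(-3)² + (-4 + (32 - 1*(-1))²) = 7*9 + (-4 + (32 + 1)²) = 63 + (-4 + 33²) = 63 + (-4 + 1089) = 63 + 1085 = 1148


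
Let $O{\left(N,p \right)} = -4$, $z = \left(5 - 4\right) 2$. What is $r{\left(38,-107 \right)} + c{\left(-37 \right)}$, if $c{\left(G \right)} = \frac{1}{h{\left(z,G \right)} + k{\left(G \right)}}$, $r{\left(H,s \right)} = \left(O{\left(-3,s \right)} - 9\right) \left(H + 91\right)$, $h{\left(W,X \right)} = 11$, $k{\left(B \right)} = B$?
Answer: $- \frac{43603}{26} \approx -1677.0$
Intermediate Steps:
$z = 2$ ($z = 1 \cdot 2 = 2$)
$r{\left(H,s \right)} = -1183 - 13 H$ ($r{\left(H,s \right)} = \left(-4 - 9\right) \left(H + 91\right) = - 13 \left(91 + H\right) = -1183 - 13 H$)
$c{\left(G \right)} = \frac{1}{11 + G}$
$r{\left(38,-107 \right)} + c{\left(-37 \right)} = \left(-1183 - 494\right) + \frac{1}{11 - 37} = \left(-1183 - 494\right) + \frac{1}{-26} = -1677 - \frac{1}{26} = - \frac{43603}{26}$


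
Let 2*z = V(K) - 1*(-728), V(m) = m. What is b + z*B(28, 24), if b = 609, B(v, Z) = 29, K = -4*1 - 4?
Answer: 11049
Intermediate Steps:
K = -8 (K = -4 - 4 = -8)
z = 360 (z = (-8 - 1*(-728))/2 = (-8 + 728)/2 = (½)*720 = 360)
b + z*B(28, 24) = 609 + 360*29 = 609 + 10440 = 11049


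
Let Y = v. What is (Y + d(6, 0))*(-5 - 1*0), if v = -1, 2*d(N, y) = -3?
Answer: 25/2 ≈ 12.500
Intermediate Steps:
d(N, y) = -3/2 (d(N, y) = (½)*(-3) = -3/2)
Y = -1
(Y + d(6, 0))*(-5 - 1*0) = (-1 - 3/2)*(-5 - 1*0) = -5*(-5 + 0)/2 = -5/2*(-5) = 25/2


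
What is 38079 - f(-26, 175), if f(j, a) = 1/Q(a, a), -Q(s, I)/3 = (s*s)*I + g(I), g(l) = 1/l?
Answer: 107141811442537/2813671878 ≈ 38079.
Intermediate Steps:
Q(s, I) = -3/I - 3*I*s² (Q(s, I) = -3*((s*s)*I + 1/I) = -3*(s²*I + 1/I) = -3*(I*s² + 1/I) = -3*(1/I + I*s²) = -3/I - 3*I*s²)
f(j, a) = 1/(-3/a - 3*a³) (f(j, a) = 1/(-3/a - 3*a*a²) = 1/(-3/a - 3*a³))
38079 - f(-26, 175) = 38079 - (-1)*175/(3 + 3*175⁴) = 38079 - (-1)*175/(3 + 3*937890625) = 38079 - (-1)*175/(3 + 2813671875) = 38079 - (-1)*175/2813671878 = 38079 - 1*(-175/2813671878) = 38079 + 175/2813671878 = 107141811442537/2813671878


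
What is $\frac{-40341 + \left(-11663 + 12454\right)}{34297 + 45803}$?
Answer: $- \frac{791}{1602} \approx -0.49376$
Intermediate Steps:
$\frac{-40341 + \left(-11663 + 12454\right)}{34297 + 45803} = \frac{-40341 + 791}{80100} = \left(-39550\right) \frac{1}{80100} = - \frac{791}{1602}$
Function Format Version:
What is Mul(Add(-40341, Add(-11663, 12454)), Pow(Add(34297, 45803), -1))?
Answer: Rational(-791, 1602) ≈ -0.49376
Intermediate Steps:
Mul(Add(-40341, Add(-11663, 12454)), Pow(Add(34297, 45803), -1)) = Mul(Add(-40341, 791), Pow(80100, -1)) = Mul(-39550, Rational(1, 80100)) = Rational(-791, 1602)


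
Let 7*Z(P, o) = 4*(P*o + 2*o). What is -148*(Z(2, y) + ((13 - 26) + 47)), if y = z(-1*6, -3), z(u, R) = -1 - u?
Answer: -47064/7 ≈ -6723.4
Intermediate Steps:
y = 5 (y = -1 - (-1)*6 = -1 - 1*(-6) = -1 + 6 = 5)
Z(P, o) = 8*o/7 + 4*P*o/7 (Z(P, o) = (4*(P*o + 2*o))/7 = (4*(2*o + P*o))/7 = (8*o + 4*P*o)/7 = 8*o/7 + 4*P*o/7)
-148*(Z(2, y) + ((13 - 26) + 47)) = -148*((4/7)*5*(2 + 2) + ((13 - 26) + 47)) = -148*((4/7)*5*4 + (-13 + 47)) = -148*(80/7 + 34) = -148*318/7 = -47064/7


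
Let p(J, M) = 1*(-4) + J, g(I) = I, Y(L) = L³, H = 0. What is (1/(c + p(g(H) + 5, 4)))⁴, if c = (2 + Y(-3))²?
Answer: 1/153566799376 ≈ 6.5118e-12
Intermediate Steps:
c = 625 (c = (2 + (-3)³)² = (2 - 27)² = (-25)² = 625)
p(J, M) = -4 + J
(1/(c + p(g(H) + 5, 4)))⁴ = (1/(625 + (-4 + (0 + 5))))⁴ = (1/(625 + (-4 + 5)))⁴ = (1/(625 + 1))⁴ = (1/626)⁴ = 1/153566799376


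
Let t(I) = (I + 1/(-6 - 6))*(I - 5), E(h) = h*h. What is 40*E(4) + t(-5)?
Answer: 4145/6 ≈ 690.83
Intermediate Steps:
E(h) = h²
t(I) = (-5 + I)*(-1/12 + I) (t(I) = (I + 1/(-12))*(-5 + I) = (I - 1/12)*(-5 + I) = (-1/12 + I)*(-5 + I) = (-5 + I)*(-1/12 + I))
40*E(4) + t(-5) = 40*4² + (5/12 + (-5)² - 61/12*(-5)) = 40*16 + (5/12 + 25 + 305/12) = 640 + 305/6 = 4145/6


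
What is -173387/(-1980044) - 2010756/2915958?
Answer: -579299357253/962287523692 ≈ -0.60200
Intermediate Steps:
-173387/(-1980044) - 2010756/2915958 = -173387*(-1/1980044) - 2010756*1/2915958 = 173387/1980044 - 335126/485993 = -579299357253/962287523692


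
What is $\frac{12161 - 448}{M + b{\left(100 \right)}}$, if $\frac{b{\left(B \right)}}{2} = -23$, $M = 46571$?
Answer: $\frac{11713}{46525} \approx 0.25176$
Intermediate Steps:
$b{\left(B \right)} = -46$ ($b{\left(B \right)} = 2 \left(-23\right) = -46$)
$\frac{12161 - 448}{M + b{\left(100 \right)}} = \frac{12161 - 448}{46571 - 46} = \frac{11713}{46525}$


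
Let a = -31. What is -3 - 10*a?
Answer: 307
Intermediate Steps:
-3 - 10*a = -3 - 10*(-31) = -3 + 310 = 307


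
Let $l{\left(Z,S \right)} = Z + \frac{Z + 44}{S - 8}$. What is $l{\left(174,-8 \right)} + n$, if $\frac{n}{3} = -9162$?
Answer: $- \frac{218605}{8} \approx -27326.0$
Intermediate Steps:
$n = -27486$ ($n = 3 \left(-9162\right) = -27486$)
$l{\left(Z,S \right)} = Z + \frac{44 + Z}{-8 + S}$
$l{\left(174,-8 \right)} + n = \frac{44 - 1218 - 1392}{-8 - 8} - 27486 = \frac{44 - 1218 - 1392}{-16} - 27486 = \left(- \frac{1}{16}\right) \left(-2566\right) - 27486 = \frac{1283}{8} - 27486 = - \frac{218605}{8}$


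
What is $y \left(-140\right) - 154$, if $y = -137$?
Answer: $19026$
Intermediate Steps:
$y \left(-140\right) - 154 = \left(-137\right) \left(-140\right) - 154 = 19180 - 154 = 19026$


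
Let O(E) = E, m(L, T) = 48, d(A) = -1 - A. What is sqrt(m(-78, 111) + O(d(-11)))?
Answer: sqrt(58) ≈ 7.6158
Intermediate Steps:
sqrt(m(-78, 111) + O(d(-11))) = sqrt(48 + (-1 - 1*(-11))) = sqrt(48 + (-1 + 11)) = sqrt(48 + 10) = sqrt(58)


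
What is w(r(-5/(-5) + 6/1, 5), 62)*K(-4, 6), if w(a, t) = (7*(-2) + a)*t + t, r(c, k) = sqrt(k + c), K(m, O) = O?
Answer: -4836 + 744*sqrt(3) ≈ -3547.4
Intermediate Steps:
r(c, k) = sqrt(c + k)
w(a, t) = t + t*(-14 + a) (w(a, t) = (-14 + a)*t + t = t*(-14 + a) + t = t + t*(-14 + a))
w(r(-5/(-5) + 6/1, 5), 62)*K(-4, 6) = (62*(-13 + sqrt((-5/(-5) + 6/1) + 5)))*6 = (62*(-13 + sqrt((-5*(-1/5) + 6*1) + 5)))*6 = (62*(-13 + sqrt((1 + 6) + 5)))*6 = (62*(-13 + sqrt(7 + 5)))*6 = (62*(-13 + sqrt(12)))*6 = (62*(-13 + 2*sqrt(3)))*6 = (-806 + 124*sqrt(3))*6 = -4836 + 744*sqrt(3)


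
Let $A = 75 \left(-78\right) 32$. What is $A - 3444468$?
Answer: $-3631668$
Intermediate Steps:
$A = -187200$ ($A = \left(-5850\right) 32 = -187200$)
$A - 3444468 = -187200 - 3444468 = -3631668$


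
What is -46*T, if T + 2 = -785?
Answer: 36202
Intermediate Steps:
T = -787 (T = -2 - 785 = -787)
-46*T = -46*(-787) = 36202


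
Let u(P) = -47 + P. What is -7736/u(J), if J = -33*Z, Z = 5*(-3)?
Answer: -967/56 ≈ -17.268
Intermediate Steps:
Z = -15
J = 495 (J = -33*(-15) = 495)
-7736/u(J) = -7736/(-47 + 495) = -7736/448 = -7736*1/448 = -967/56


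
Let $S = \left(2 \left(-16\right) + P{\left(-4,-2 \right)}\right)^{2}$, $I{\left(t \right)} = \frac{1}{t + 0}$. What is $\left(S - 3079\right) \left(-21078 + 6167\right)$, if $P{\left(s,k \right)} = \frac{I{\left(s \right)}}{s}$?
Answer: $\frac{7859632833}{256} \approx 3.0702 \cdot 10^{7}$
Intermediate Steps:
$I{\left(t \right)} = \frac{1}{t}$
$P{\left(s,k \right)} = \frac{1}{s^{2}}$ ($P{\left(s,k \right)} = \frac{1}{s s} = \frac{1}{s^{2}}$)
$S = \frac{261121}{256}$ ($S = \left(2 \left(-16\right) + \frac{1}{16}\right)^{2} = \left(-32 + \frac{1}{16}\right)^{2} = \left(- \frac{511}{16}\right)^{2} = \frac{261121}{256} \approx 1020.0$)
$\left(S - 3079\right) \left(-21078 + 6167\right) = \left(\frac{261121}{256} - 3079\right) \left(-21078 + 6167\right) = \left(- \frac{527103}{256}\right) \left(-14911\right) = \frac{7859632833}{256}$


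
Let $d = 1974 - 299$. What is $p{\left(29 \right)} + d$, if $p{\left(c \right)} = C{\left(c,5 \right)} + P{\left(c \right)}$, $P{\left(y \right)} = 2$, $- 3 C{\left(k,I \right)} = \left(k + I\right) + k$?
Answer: $1656$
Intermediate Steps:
$C{\left(k,I \right)} = - \frac{2 k}{3} - \frac{I}{3}$ ($C{\left(k,I \right)} = - \frac{\left(k + I\right) + k}{3} = - \frac{\left(I + k\right) + k}{3} = - \frac{I + 2 k}{3} = - \frac{2 k}{3} - \frac{I}{3}$)
$p{\left(c \right)} = \frac{1}{3} - \frac{2 c}{3}$ ($p{\left(c \right)} = \left(- \frac{2 c}{3} - \frac{5}{3}\right) + 2 = \left(- \frac{5}{3} - \frac{2 c}{3}\right) + 2 = \frac{1}{3} - \frac{2 c}{3}$)
$d = 1675$ ($d = 1974 - 299 = 1675$)
$p{\left(29 \right)} + d = \left(\frac{1}{3} - \frac{58}{3}\right) + 1675 = -19 + 1675 = 1656$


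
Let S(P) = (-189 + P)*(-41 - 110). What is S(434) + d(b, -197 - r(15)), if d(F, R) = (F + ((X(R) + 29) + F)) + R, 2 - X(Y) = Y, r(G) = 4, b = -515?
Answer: -37994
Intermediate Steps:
X(Y) = 2 - Y
S(P) = 28539 - 151*P (S(P) = (-189 + P)*(-151) = 28539 - 151*P)
d(F, R) = 31 + 2*F (d(F, R) = (F + (((2 - R) + 29) + F)) + R = (F + ((31 - R) + F)) + R = (F + (31 + F - R)) + R = (31 - R + 2*F) + R = 31 + 2*F)
S(434) + d(b, -197 - r(15)) = (28539 - 151*434) + (31 + 2*(-515)) = (28539 - 65534) + (31 - 1030) = -36995 - 999 = -37994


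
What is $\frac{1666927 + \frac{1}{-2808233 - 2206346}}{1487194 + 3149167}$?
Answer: $\frac{8358937128732}{23249398507019} \approx 0.35953$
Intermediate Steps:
$\frac{1666927 + \frac{1}{-2808233 - 2206346}}{1487194 + 3149167} = \frac{1666927 + \frac{1}{-5014579}}{4636361} = \left(1666927 - \frac{1}{5014579}\right) \frac{1}{4636361} = \frac{8358937128732}{5014579} \cdot \frac{1}{4636361} = \frac{8358937128732}{23249398507019}$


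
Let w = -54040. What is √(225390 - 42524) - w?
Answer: 54040 + √182866 ≈ 54468.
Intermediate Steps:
√(225390 - 42524) - w = √(225390 - 42524) - 1*(-54040) = √182866 + 54040 = 54040 + √182866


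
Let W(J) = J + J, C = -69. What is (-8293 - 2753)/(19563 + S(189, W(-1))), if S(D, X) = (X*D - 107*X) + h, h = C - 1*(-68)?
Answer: -1841/3233 ≈ -0.56944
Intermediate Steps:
h = -1 (h = -69 - 1*(-68) = -69 + 68 = -1)
W(J) = 2*J
S(D, X) = -1 - 107*X + D*X (S(D, X) = (X*D - 107*X) - 1 = (D*X - 107*X) - 1 = (-107*X + D*X) - 1 = -1 - 107*X + D*X)
(-8293 - 2753)/(19563 + S(189, W(-1))) = (-8293 - 2753)/(19563 + (-1 - 214*(-1) + 189*(2*(-1)))) = -11046/(19563 + (-1 - 107*(-2) + 189*(-2))) = -11046/(19563 + (-1 + 214 - 378)) = -11046/(19563 - 165) = -11046/19398 = -11046*1/19398 = -1841/3233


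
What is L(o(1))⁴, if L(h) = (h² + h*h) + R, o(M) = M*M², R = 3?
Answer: 625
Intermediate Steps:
o(M) = M³
L(h) = 3 + 2*h² (L(h) = (h² + h*h) + 3 = (h² + h²) + 3 = 2*h² + 3 = 3 + 2*h²)
L(o(1))⁴ = (3 + 2*(1³)²)⁴ = (3 + 2*1²)⁴ = (3 + 2*1)⁴ = (3 + 2)⁴ = 5⁴ = 625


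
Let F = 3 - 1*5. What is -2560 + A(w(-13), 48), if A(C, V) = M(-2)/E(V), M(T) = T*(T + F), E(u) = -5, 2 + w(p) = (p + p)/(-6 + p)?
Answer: -12808/5 ≈ -2561.6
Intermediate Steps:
w(p) = -2 + 2*p/(-6 + p) (w(p) = -2 + (p + p)/(-6 + p) = -2 + (2*p)/(-6 + p) = -2 + 2*p/(-6 + p))
F = -2 (F = 3 - 5 = -2)
M(T) = T*(-2 + T) (M(T) = T*(T - 2) = T*(-2 + T))
A(C, V) = -8/5 (A(C, V) = -2*(-2 - 2)/(-5) = -2*(-4)*(-⅕) = 8*(-⅕) = -8/5)
-2560 + A(w(-13), 48) = -2560 - 8/5 = -12808/5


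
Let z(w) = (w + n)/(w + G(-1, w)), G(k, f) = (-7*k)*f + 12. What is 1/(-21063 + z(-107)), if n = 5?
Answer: -422/8888535 ≈ -4.7477e-5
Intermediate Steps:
G(k, f) = 12 - 7*f*k (G(k, f) = -7*f*k + 12 = 12 - 7*f*k)
z(w) = (5 + w)/(12 + 8*w) (z(w) = (w + 5)/(w + (12 - 7*w*(-1))) = (5 + w)/(w + (12 + 7*w)) = (5 + w)/(12 + 8*w))
1/(-21063 + z(-107)) = 1/(-21063 + (5 - 107)/(4*(3 + 2*(-107)))) = 1/(-21063 + (¼)*(-102)/(3 - 214)) = 1/(-21063 + (¼)*(-102)/(-211)) = 1/(-21063 + (¼)*(-1/211)*(-102)) = 1/(-21063 + 51/422) = 1/(-8888535/422) = -422/8888535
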